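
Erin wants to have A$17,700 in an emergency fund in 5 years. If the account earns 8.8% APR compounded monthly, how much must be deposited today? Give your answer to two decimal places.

With 12 periods per year: i = 0.00733333, n = 60.
Discount factor = (1+0.00733333)^(−60) = 0.645071; PV = 17,700 × 0.645071 = 11,417.7610

A$11,417.76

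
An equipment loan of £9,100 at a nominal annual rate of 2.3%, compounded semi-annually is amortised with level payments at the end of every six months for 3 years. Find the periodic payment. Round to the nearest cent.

i = 0.023/2 = 0.0115 per half-year; n = 3·2 = 6.
Annuity-PV factor = 5.765719; PMT = 9100 / 5.765719 = 1,578.2941

£1,578.29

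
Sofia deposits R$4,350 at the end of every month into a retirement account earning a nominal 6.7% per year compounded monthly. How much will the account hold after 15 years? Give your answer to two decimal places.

R$1,343,395.55

i = 0.067/12 = 0.00558333 per month; n = 15·12 = 180.
Accumulation factor s(180|0.00558333) = 308.826562; FV = 4350 × 308.826562 = 1,343,395.5456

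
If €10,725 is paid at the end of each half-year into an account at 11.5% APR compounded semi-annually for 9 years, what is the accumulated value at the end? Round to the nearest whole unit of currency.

€323,720

i = 0.115/2 = 0.0575 per half-year; n = 9·2 = 18.
Accumulation factor s(18|0.0575) = 30.183710; FV = 10725 × 30.183710 = 323,720.2853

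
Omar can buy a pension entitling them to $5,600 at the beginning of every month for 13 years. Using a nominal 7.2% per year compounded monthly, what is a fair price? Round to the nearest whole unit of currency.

With 12 periods per year: i = 0.006, n = 156.
PV = 5600 × [1 − (1+0.006)^(−156)] / 0.006 × (1+i) = 5600 × 101.724724 = 569,658.4539
Payments are at the start of each period, so multiply by (1+i).

$569,658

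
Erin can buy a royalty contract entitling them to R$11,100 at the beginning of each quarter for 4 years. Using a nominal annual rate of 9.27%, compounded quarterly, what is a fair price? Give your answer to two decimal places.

R$150,396.56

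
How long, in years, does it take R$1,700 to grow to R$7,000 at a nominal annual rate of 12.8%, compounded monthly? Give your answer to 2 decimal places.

Periodic rate i = 0.128/12 = 0.0106667.
(1+i)^n = 7000/1700 = 4.11765, so n = ln 4.11765 / ln 1.01067 = 133.3891 months
= 133.3891/12 years

11.12 years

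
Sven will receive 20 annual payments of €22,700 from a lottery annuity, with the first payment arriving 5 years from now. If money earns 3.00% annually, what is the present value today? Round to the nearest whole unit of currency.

€300,059

Value one period before first payment (t=4): 22700 × [1 − (1+0.03)^(−20)] / 0.03 = 22700 × 14.877475 = 337,718.6793
PV₀ = 337,718.6793 / (1+0.03)^4 = 337,718.6793 / 1.125509 = 300,058.6724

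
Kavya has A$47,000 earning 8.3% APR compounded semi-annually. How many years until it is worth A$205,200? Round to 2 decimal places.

Periodic rate i = 0.083/2 = 0.0415.
(1+i)^n = 205200/47000 = 4.36596, so n = ln 4.36596 / ln 1.0415 = 36.2461 half-years
= 36.2461/2 years

18.12 years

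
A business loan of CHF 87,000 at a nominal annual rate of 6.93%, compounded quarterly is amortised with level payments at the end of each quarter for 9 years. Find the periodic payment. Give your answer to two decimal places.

CHF 3,268.36

With 4 periods per year: i = 0.017325, n = 36.
PMT = 87000 / ( [1 − (1+0.017325)^(−36)] / 0.017325 ) = 87000 / 26.618872 = 3,268.3578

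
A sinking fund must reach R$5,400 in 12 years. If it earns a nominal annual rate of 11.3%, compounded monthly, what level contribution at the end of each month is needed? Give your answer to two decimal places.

R$17.80

With 12 periods per year: i = 0.00941667, n = 144.
PMT = 5400 / ( [(1+0.00941667)^144 − 1] / 0.00941667 ) = 5400 / 303.302241 = 17.8040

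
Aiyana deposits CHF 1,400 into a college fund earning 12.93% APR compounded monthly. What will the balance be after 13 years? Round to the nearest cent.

With 12 periods per year: i = 0.010775, n = 156.
1,400 × (1+0.010775)^156 = 1,400 × 5.322317 = 7,451.2434

CHF 7,451.24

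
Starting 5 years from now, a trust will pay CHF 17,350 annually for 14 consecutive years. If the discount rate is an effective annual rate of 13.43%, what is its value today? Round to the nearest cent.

CHF 64,669.34

Value one period before first payment (t=4): 17350 × [1 − (1+0.1343)^(−14)] / 0.1343 = 17350 × 6.170362 = 107,055.7851
Discount back 4 years: 107,055.7851 × (1+0.1343)^(−4) = 107,055.7851 × 0.604071 = 64,669.3376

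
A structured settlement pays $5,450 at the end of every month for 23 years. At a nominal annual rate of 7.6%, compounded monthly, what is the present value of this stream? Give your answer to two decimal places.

With 12 periods per year: i = 0.00633333, n = 276.
PV = PMT · [1 − (1+i)^(−n)] / i = 5450 · 130.249853 = 709,861.7014

$709,861.70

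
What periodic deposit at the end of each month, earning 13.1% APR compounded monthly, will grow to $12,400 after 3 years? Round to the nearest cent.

$283.04

With 12 periods per year: i = 0.0109167, n = 36.
PMT = 12400 / ( [(1+0.0109167)^36 − 1] / 0.0109167 ) = 12400 / 43.810705 = 283.0358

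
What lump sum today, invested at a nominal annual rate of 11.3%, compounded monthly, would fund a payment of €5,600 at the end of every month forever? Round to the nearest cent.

€594,690.27

Periodic rate i = 0.113/12 = 0.00941667.
PV = PMT / i = 5600 / 0.00941667 = 594,690.2655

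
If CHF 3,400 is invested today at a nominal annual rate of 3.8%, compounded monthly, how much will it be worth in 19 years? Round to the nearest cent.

CHF 6,991.08

i = 0.038/12 = 0.00316667 per month; n = 19·12 = 228.
FV = PV·(1+i)^n = 3,400 × 2.056199 = 6,991.0774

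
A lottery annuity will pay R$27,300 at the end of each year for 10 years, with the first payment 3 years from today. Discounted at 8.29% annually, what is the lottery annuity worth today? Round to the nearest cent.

R$154,188.90

Value one period before first payment (t=2): 27300 × [1 − (1+0.0829)^(−10)] / 0.0829 = 27300 × 6.623189 = 180,813.0655
Discount back 2 years: 180,813.0655 × (1+0.0829)^(−2) = 180,813.0655 × 0.852753 = 154,188.8970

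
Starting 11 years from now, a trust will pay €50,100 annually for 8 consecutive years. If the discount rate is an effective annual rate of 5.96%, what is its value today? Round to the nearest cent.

€174,655.89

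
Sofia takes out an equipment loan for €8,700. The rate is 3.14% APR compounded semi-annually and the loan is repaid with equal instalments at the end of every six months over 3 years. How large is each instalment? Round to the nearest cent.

Periodic rate i = 0.0314/2 = 0.0157; n = 3 × 2 = 6 periods.
Annuity-PV factor = 5.683631; PMT = 8700 / 5.683631 = 1,530.7117

€1,530.71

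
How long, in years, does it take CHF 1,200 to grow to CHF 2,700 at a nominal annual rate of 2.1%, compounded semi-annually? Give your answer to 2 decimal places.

Periodic rate i = 0.021/2 = 0.0105.
n = ln(2700/1200) / ln(1+0.0105) = ln(2.25000) / 0.010445 = 77.6362 half-years
= 77.6362/2 years

38.82 years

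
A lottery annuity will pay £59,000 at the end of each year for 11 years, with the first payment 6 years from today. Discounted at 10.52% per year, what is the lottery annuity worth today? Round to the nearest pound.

£226,937

PV at t=5 (ordinary 11-year annuity): 59000 × a(11|0.1052) = 59000 × 6.342445 = 374,204.2771
Discount back 5 years: 374,204.2771 × (1+0.1052)^(−5) = 374,204.2771 × 0.606451 = 226,936.5070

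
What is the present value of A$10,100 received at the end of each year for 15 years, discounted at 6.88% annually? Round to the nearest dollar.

PV = 10100 × [1 − (1+0.0688)^(−15)] / 0.0688 = 10100 × 9.177350 = 92,691.2385

A$92,691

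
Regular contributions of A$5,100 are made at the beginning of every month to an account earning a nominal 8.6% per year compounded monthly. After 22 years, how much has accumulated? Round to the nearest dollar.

A$4,005,088

Periodic rate i = 0.086/12 = 0.00716667; n = 22 × 12 = 264 periods.
Accumulation factor s(264|0.00716667) × (1+i) = 785.311467; FV = 5100 × 785.311467 = 4,005,088.4803
(Beginning-of-period payments → annuity-due factor ×(1+i).)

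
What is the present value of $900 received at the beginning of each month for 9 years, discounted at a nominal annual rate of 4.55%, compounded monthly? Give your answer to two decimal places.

$79,937.94

Periodic rate i = 0.0455/12 = 0.00379167; n = 9 × 12 = 108 periods.
PV = PMT · [1 − (1+i)^(−n)] / i × (1+i) = 900 · 88.819933 = 79,937.9401
Payments are at the start of each period, so multiply by (1+i).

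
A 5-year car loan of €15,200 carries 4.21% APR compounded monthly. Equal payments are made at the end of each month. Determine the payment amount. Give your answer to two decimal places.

€281.37

Periodic rate i = 0.0421/12 = 0.00350833; n = 5 × 12 = 60 periods.
Annuity-PV factor = 54.020644; PMT = 15200 / 54.020644 = 281.3739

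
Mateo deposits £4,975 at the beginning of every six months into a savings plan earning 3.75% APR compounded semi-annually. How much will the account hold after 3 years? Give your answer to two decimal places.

£31,871.28

With 2 periods per year: i = 0.01875, n = 6.
FV = PMT · [(1+i)^n − 1] / i × (1+i) = 4975 · 6.406288 = 31,871.2829
Payments are at the start of each period, so multiply by (1+i).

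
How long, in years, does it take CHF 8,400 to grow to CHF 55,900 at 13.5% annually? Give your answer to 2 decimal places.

14.97 years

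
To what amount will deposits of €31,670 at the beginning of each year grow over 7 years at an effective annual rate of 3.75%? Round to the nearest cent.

€257,557.99

FV = PMT · [(1+i)^n − 1] / i × (1+i) = 31670 · 8.132554 = 257,557.9930
(Beginning-of-period payments → annuity-due factor ×(1+i).)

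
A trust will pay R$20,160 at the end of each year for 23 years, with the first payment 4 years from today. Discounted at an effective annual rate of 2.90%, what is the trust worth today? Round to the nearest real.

PV at t=3 (ordinary 23-year annuity): 20160 × a(23|0.029) = 20160 × 16.615893 = 334,976.3933
PV₀ = 334,976.3933 / (1+0.029)^3 = 334,976.3933 / 1.089547 = 307,445.4555

R$307,445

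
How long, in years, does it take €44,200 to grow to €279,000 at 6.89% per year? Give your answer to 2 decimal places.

n = ln(279000/44200) / ln(1+0.0689) = ln(6.31222) / 0.066630 = 27.6525 years

27.65 years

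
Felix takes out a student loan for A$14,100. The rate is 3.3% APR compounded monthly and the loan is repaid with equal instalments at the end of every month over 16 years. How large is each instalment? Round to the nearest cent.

With 12 periods per year: i = 0.00275, n = 192.
Annuity-PV factor = 149.014214; PMT = 14100 / 149.014214 = 94.6218

A$94.62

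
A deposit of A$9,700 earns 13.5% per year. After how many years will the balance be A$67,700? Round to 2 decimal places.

15.34 years

(1+i)^n = 67700/9700 = 6.97938, so n = ln 6.97938 / ln 1.135 = 15.3433 years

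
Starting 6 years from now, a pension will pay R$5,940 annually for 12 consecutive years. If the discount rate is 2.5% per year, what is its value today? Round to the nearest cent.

PV at t=5 (ordinary 12-year annuity): 5940 × a(12|0.025) = 5940 × 10.257765 = 60,931.1217
PV₀ = 60,931.1217 / (1+0.025)^5 = 60,931.1217 / 1.131408 = 53,854.2332

R$53,854.23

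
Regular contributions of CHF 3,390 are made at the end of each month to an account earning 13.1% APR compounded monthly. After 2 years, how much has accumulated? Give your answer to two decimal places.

CHF 92,440.75

i = 0.131/12 = 0.0109167 per month; n = 2·12 = 24.
FV = PMT · [(1+i)^n − 1] / i = 3390 · 27.268657 = 92,440.7463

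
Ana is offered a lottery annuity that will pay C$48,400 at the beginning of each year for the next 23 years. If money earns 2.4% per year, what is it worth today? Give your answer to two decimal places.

PV = PMT · [1 − (1+i)^(−n)] / i × (1+i) = 48400 · 17.938626 = 868,229.4820
(Beginning-of-period payments → annuity-due factor ×(1+i).)

C$868,229.48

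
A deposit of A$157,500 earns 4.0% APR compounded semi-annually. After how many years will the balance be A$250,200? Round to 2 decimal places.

11.69 years

Periodic rate i = 0.04/2 = 0.02.
n = ln(250200/157500) / ln(1+0.02) = ln(1.58857) / 0.019803 = 23.3724 half-years
= 23.3724/2 years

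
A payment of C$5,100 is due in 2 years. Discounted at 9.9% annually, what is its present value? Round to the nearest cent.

C$4,222.55

PV = 5,100 / (1 + 0.099)^2 = 5,100 / 1.207801 = 4,222.5499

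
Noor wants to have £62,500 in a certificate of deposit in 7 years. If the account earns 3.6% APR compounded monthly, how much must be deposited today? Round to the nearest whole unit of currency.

Periodic rate i = 0.036/12 = 0.003; n = 7 × 12 = 84 periods.
PV = 62,500 / (1 + 0.003)^84 = 62,500 / 1.286111 = 48,596.1254

£48,596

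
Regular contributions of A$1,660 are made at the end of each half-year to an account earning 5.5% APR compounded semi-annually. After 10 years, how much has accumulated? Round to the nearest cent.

A$43,487.68

i = 0.055/2 = 0.0275 per half-year; n = 10·2 = 20.
FV = 1660 × [(1+0.0275)^20 − 1] / 0.0275 = 1660 × 26.197398 = 43,487.6799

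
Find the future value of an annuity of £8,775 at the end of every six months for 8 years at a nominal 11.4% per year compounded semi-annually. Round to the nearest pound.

i = 0.114/2 = 0.057 per half-year; n = 8·2 = 16.
FV = 8775 × [(1+0.057)^16 − 1] / 0.057 = 8775 × 25.047837 = 219,794.7702

£219,795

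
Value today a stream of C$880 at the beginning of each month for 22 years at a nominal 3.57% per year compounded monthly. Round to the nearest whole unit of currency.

C$161,254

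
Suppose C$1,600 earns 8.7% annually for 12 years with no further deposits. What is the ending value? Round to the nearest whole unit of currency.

FV = PV·(1+i)^n = 1,600 × 2.721163 = 4,353.8605

C$4,354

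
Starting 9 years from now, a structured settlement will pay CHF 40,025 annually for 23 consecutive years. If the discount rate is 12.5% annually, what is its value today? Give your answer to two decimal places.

CHF 116,484.38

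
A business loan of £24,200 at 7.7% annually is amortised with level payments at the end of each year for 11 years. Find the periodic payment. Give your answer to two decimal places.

£3,340.68

PMT = 24200 / ( [1 − (1+0.077)^(−11)] / 0.077 ) = 24200 / 7.244043 = 3,340.6759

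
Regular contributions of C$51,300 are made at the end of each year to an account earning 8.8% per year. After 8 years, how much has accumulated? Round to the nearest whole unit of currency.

C$561,677

Accumulation factor s(8|0.088) = 10.948877; FV = 51300 × 10.948877 = 561,677.3827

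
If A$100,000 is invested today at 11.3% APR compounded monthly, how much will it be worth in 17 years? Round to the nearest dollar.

Periodic rate i = 0.113/12 = 0.00941667; n = 17 × 12 = 204 periods.
FV = 100,000 × (1 + 0.00941667)^204 = 676,668.7487

A$676,669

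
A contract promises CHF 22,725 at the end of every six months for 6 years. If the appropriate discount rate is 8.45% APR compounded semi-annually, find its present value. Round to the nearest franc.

Periodic rate i = 0.0845/2 = 0.04225; n = 6 × 2 = 12 periods.
Annuity factor a(12|0.04225) = 9.263733; PV = 22725 × 9.263733 = 210,518.3242

CHF 210,518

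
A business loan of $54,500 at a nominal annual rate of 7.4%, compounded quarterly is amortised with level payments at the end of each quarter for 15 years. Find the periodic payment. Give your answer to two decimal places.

$1,511.43

Periodic rate i = 0.074/4 = 0.0185; n = 15 × 4 = 60 periods.
Annuity-PV factor = 36.058457; PMT = 54500 / 36.058457 = 1,511.4346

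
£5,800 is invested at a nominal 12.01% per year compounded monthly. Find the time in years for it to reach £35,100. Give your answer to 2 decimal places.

Periodic rate i = 0.1201/12 = 0.0100083.
n = ln(35100/5800) / ln(1+0.0100083) = ln(6.05172) / 0.009959 = 180.7831 months
= 180.7831/12 years

15.07 years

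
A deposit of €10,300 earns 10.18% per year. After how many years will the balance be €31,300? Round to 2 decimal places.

11.46 years

(1+i)^n = 31300/10300 = 3.03883, so n = ln 3.03883 / ln 1.1018 = 11.4650 years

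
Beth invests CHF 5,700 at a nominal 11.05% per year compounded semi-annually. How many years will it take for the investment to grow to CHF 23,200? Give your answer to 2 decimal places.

13.05 years

Periodic rate i = 0.1105/2 = 0.05525.
(1+i)^n = 23200/5700 = 4.07018, so n = ln 4.07018 / ln 1.05525 = 26.1016 half-years
= 26.1016/2 years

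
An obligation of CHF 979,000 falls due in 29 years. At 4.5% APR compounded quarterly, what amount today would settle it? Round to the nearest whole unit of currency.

CHF 267,419

i = 0.045/4 = 0.01125 per quarter; n = 29·4 = 116.
PV = FV·(1+i)^(−n) = 979,000 × 0.273156 = 267,419.2558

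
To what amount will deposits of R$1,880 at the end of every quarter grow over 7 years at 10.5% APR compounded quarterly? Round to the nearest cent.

R$76,331.75

Periodic rate i = 0.105/4 = 0.02625; n = 7 × 4 = 28 periods.
Accumulation factor s(28|0.02625) = 40.601994; FV = 1880 × 40.601994 = 76,331.7480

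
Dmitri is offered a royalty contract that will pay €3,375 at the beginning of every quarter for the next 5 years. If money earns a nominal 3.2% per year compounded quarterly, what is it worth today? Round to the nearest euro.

€62,645

i = 0.032/4 = 0.008 per quarter; n = 5·4 = 20.
Annuity factor a(20|0.008) × (1+i) = 18.561508; PV = 3375 × 18.561508 = 62,645.0904
(Beginning-of-period payments → annuity-due factor ×(1+i).)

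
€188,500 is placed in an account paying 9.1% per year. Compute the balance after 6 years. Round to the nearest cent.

FV = 188,500 × (1 + 0.091)^6 = 317,877.5507

€317,877.55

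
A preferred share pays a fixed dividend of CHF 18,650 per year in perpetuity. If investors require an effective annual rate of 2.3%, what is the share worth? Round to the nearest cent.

CHF 810,869.57

PV = PMT / i = 18650 / 0.023 = 810,869.5652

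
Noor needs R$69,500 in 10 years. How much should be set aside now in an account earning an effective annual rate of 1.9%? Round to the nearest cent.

PV = 69,500 / (1 + 0.019)^10 = 69,500 / 1.207096 = 57,576.1955

R$57,576.20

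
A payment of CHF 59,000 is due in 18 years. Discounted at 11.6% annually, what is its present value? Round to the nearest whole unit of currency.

CHF 8,183

PV = FV·(1+i)^(−n) = 59,000 × 0.138690 = 8,182.6977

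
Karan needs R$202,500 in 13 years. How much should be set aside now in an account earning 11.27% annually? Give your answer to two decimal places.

R$50,525.41

PV = 202,500 / (1 + 0.1127)^13 = 202,500 / 4.007884 = 50,525.4143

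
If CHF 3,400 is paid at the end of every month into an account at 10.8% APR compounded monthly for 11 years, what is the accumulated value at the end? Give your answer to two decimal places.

i = 0.108/12 = 0.009 per month; n = 11·12 = 132.
Accumulation factor s(132|0.009) = 251.458528; FV = 3400 × 251.458528 = 854,958.9939

CHF 854,958.99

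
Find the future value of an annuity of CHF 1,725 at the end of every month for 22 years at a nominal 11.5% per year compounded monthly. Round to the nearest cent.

With 12 periods per year: i = 0.00958333, n = 264.
FV = 1725 × [(1+0.00958333)^264 − 1] / 0.00958333 = 1725 × 1189.898456 = 2,052,574.8369

CHF 2,052,574.84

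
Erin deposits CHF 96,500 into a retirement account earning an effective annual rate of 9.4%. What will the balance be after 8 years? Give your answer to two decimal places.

96,500 × (1+0.094)^8 = 96,500 × 2.051817 = 198,000.3187

CHF 198,000.32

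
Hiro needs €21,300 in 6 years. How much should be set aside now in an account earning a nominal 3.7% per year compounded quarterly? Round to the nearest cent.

Periodic rate i = 0.037/4 = 0.00925; n = 6 × 4 = 24 periods.
PV = 21,300 / (1 + 0.00925)^24 = 21,300 / 1.247298 = 17,076.9147

€17,076.91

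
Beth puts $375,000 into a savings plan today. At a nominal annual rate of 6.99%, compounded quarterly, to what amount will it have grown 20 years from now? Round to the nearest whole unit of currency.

$1,499,447

With 4 periods per year: i = 0.017475, n = 80.
375,000 × (1+0.017475)^80 = 375,000 × 3.998525 = 1,499,446.7214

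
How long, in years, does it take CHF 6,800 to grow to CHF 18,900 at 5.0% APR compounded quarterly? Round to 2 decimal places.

Periodic rate i = 0.05/4 = 0.0125.
n = ln(18900/6800) / ln(1+0.0125) = ln(2.77941) / 0.012423 = 82.2892 quarters
= 82.2892/4 years

20.57 years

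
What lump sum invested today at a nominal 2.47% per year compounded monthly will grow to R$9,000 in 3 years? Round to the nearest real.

With 12 periods per year: i = 0.00205833, n = 36.
PV = 9,000 / (1 + 0.00205833)^36 = 9,000 / 1.076832 = 8,357.8460

R$8,358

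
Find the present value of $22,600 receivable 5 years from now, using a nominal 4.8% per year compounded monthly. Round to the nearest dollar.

Periodic rate i = 0.048/12 = 0.004; n = 5 × 12 = 60 periods.
Discount factor = (1+0.004)^(−60) = 0.787005; PV = 22,600 × 0.787005 = 17,786.3023

$17,786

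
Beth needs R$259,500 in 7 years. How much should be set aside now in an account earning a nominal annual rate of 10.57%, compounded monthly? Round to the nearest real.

i = 0.1057/12 = 0.00880833 per month; n = 7·12 = 84.
PV = 259,500 / (1 + 0.00880833)^84 = 259,500 / 2.088948 = 124,225.2358

R$124,225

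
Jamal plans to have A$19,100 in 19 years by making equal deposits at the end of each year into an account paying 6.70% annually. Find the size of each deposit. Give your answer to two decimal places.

FV-annuity factor = 36.248603; PMT = 19100 / 36.248603 = 526.9169

A$526.92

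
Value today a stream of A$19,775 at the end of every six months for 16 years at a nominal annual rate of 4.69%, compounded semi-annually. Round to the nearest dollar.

A$441,639

i = 0.0469/2 = 0.02345 per half-year; n = 16·2 = 32.
PV = 19775 × [1 − (1+0.02345)^(−32)] / 0.02345 = 19775 × 22.333219 = 441,639.4056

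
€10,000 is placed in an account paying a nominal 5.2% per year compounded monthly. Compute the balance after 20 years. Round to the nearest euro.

€28,229

Periodic rate i = 0.052/12 = 0.00433333; n = 20 × 12 = 240 periods.
FV = 10,000 × (1 + 0.00433333)^240 = 28,228.6734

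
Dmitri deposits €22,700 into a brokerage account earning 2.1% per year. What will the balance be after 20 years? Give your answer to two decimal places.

22,700 × (1+0.021)^20 = 22,700 × 1.515357 = 34,398.5946

€34,398.59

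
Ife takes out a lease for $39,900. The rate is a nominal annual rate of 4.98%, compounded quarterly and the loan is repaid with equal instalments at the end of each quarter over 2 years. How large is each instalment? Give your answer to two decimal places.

$5,270.96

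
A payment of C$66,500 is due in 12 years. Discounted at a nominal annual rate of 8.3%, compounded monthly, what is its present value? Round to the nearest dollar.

With 12 periods per year: i = 0.00691667, n = 144.
Discount factor = (1+0.00691667)^(−144) = 0.370622; PV = 66,500 × 0.370622 = 24,646.3951

C$24,646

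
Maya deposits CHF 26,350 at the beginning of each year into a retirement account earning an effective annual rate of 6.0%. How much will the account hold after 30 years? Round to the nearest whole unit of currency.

Accumulation factor s(30|0.06) × (1+i) = 83.801677; FV = 26350 × 83.801677 = 2,208,174.1992
(annuity-due: payments at period start, so ×(1+i).)

CHF 2,208,174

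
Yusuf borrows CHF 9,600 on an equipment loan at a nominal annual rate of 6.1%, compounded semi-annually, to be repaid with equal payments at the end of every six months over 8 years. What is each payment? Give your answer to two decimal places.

Periodic rate i = 0.061/2 = 0.0305; n = 8 × 2 = 16 periods.
Annuity-PV factor = 12.513222; PMT = 9600 / 12.513222 = 767.1885

CHF 767.19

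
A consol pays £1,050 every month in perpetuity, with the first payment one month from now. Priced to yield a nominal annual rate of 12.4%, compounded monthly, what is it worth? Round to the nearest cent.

Periodic rate i = 0.124/12 = 0.0103333.
PV = C/r = 1050/0.0103333 = 101,612.9032

£101,612.90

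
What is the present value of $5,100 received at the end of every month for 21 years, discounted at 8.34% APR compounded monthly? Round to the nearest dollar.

i = 0.0834/12 = 0.00695 per month; n = 21·12 = 252.
PV = 5100 × [1 − (1+0.00695)^(−252)] / 0.00695 = 5100 × 118.764708 = 605,700.0093

$605,700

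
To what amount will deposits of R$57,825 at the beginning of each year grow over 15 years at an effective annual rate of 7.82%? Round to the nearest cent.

R$1,669,321.47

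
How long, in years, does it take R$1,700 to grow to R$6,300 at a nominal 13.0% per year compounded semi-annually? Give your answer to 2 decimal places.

10.40 years

Periodic rate i = 0.13/2 = 0.065.
(1+i)^n = 6300/1700 = 3.70588, so n = ln 3.70588 / ln 1.065 = 20.8007 half-years
= 20.8007/2 years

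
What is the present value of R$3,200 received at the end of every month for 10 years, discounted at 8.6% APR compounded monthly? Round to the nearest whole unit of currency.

R$256,984

With 12 periods per year: i = 0.00716667, n = 120.
PV = 3200 × [1 − (1+0.00716667)^(−120)] / 0.00716667 = 3200 × 80.307639 = 256,984.4441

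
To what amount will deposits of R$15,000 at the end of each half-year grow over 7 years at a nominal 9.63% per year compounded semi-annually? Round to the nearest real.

R$290,233

With 2 periods per year: i = 0.04815, n = 14.
FV = 15000 × [(1+0.04815)^14 − 1] / 0.04815 = 15000 × 19.348882 = 290,233.2333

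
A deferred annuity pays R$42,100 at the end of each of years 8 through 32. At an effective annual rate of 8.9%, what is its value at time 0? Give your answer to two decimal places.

R$229,530.60

Value one period before first payment (t=7): 42100 × [1 − (1+0.089)^(−25)] / 0.089 = 42100 × 9.902701 = 416,903.7010
PV₀ = 416,903.7010 / (1+0.089)^7 = 416,903.7010 / 1.816332 = 229,530.6002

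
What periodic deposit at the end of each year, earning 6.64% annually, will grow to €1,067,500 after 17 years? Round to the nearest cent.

FV-annuity factor = 29.863327; PMT = 1.0675e+06 / 29.863327 = 35,746.1849

€35,746.18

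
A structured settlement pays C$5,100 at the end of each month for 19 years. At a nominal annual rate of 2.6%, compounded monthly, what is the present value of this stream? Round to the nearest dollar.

i = 0.026/12 = 0.00216667 per month; n = 19·12 = 228.
Annuity factor a(228|0.00216667) = 179.766024; PV = 5100 × 179.766024 = 916,806.7230

C$916,807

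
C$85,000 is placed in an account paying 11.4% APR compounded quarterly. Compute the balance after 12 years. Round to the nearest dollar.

Periodic rate i = 0.114/4 = 0.0285; n = 12 × 4 = 48 periods.
85,000 × (1+0.0285)^48 = 85,000 × 3.853064 = 327,510.4300

C$327,510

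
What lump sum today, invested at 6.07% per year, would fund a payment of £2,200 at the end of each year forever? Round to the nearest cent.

£36,243.82

PV = PMT / i = 2200 / 0.0607 = 36,243.8221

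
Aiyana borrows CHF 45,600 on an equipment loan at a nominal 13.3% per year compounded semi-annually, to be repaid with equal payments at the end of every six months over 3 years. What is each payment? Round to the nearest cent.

CHF 9,463.56

i = 0.133/2 = 0.0665 per half-year; n = 3·2 = 6.
Annuity-PV factor = 4.818481; PMT = 45600 / 4.818481 = 9,463.5631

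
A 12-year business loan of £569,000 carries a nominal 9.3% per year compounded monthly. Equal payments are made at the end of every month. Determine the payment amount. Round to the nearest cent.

£6,571.91

i = 0.093/12 = 0.00775 per month; n = 12·12 = 144.
PMT = 569000 / ( [1 − (1+0.00775)^(−144)] / 0.00775 ) = 569000 / 86.580653 = 6,571.9070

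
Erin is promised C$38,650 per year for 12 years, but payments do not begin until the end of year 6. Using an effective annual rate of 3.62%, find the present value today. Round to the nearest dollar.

C$310,454

Value one period before first payment (t=5): 38650 × [1 − (1+0.0362)^(−12)] / 0.0362 = 38650 × 9.595445 = 370,863.9461
PV₀ = 370,863.9461 / (1+0.0362)^5 = 370,863.9461 / 1.194587 = 310,453.5822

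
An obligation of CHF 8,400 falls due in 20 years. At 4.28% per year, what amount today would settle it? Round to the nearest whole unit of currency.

PV = FV·(1+i)^(−n) = 8,400 × 0.432493 = 3,632.9451

CHF 3,633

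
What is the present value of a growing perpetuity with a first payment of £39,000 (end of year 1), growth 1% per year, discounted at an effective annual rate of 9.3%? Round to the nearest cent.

£469,879.52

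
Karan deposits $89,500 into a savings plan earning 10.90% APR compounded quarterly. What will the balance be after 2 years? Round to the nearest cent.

Periodic rate i = 0.109/4 = 0.02725; n = 2 × 4 = 8 periods.
FV = 89,500 × (1 + 0.02725)^8 = 110,976.8094

$110,976.81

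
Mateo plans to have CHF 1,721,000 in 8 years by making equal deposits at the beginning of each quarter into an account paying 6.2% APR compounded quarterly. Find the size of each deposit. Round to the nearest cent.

CHF 41,308.69

With 4 periods per year: i = 0.0155, n = 32.
FV-annuity factor × (1+i) = 41.661937; PMT = 1.721e+06 / 41.661937 = 41,308.6888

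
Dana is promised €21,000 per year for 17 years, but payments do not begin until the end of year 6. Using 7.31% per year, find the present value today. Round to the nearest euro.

€141,040

Value one period before first payment (t=5): 21000 × [1 − (1+0.0731)^(−17)] / 0.0731 = 21000 × 9.557024 = 200,697.4977
PV₀ = 200,697.4977 / (1+0.0731)^5 = 200,697.4977 / 1.422987 = 141,039.5727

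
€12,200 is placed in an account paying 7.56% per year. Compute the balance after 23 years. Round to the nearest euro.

FV = PV·(1+i)^n = 12,200 × 5.345253 = 65,212.0845

€65,212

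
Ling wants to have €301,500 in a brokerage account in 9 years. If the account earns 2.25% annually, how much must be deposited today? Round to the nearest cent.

PV = FV·(1+i)^(−n) = 301,500 × 0.818522 = 246,784.2655

€246,784.27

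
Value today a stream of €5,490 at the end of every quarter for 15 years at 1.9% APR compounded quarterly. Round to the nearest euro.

€286,033

Periodic rate i = 0.019/4 = 0.00475; n = 15 × 4 = 60 periods.
Annuity factor a(60|0.00475) = 52.100665; PV = 5490 × 52.100665 = 286,032.6534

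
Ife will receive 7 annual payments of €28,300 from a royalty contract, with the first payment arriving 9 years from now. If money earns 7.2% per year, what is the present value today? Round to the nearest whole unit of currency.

€86,843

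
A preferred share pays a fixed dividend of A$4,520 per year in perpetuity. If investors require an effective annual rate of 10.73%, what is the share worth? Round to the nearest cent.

A$42,124.88

PV = C/r = 4520/0.1073 = 42,124.8835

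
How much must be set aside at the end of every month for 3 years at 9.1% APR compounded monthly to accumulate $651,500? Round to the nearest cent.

$15,807.32

With 12 periods per year: i = 0.00758333, n = 36.
PMT = 651500 / ( [(1+0.00758333)^36 − 1] / 0.00758333 ) = 651500 / 41.215085 = 15,807.3191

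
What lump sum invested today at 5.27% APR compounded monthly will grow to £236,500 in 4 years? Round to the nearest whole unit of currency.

£191,638

i = 0.0527/12 = 0.00439167 per month; n = 4·12 = 48.
Discount factor = (1+0.00439167)^(−48) = 0.810310; PV = 236,500 × 0.810310 = 191,638.2996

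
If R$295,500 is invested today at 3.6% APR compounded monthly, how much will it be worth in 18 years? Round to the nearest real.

R$564,364

i = 0.036/12 = 0.003 per month; n = 18·12 = 216.
FV = 295,500 × (1 + 0.003)^216 = 564,363.6293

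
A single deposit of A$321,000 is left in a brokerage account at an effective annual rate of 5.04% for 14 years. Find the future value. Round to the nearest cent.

A$638,956.09

FV = PV·(1+i)^n = 321,000 × 1.990517 = 638,956.0925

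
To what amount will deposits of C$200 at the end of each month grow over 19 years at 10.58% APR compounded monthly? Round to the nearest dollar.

C$145,164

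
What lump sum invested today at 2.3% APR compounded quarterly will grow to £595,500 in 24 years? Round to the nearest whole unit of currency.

£343,430

Periodic rate i = 0.023/4 = 0.00575; n = 24 × 4 = 96 periods.
PV = 595,500 / (1 + 0.00575)^96 = 595,500 / 1.733980 = 343,429.6652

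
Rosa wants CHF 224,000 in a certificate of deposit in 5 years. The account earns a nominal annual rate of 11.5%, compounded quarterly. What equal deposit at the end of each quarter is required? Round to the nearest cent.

i = 0.115/4 = 0.02875 per quarter; n = 5·4 = 20.
FV-annuity factor = 26.531316; PMT = 224000 / 26.531316 = 8,442.8530

CHF 8,442.85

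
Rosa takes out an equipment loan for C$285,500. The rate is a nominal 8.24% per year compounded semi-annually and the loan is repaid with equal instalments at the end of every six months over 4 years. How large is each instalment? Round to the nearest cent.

C$42,615.07

i = 0.0824/2 = 0.0412 per half-year; n = 4·2 = 8.
PMT = 285500 / ( [1 − (1+0.0412)^(−8)] / 0.0412 ) = 285500 / 6.699508 = 42,615.0679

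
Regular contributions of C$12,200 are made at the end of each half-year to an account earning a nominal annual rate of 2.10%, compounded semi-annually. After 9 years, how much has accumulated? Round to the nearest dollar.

Periodic rate i = 0.021/2 = 0.0105; n = 9 × 2 = 18 periods.
FV = PMT · [(1+i)^n − 1] / i = 12200 · 19.700113 = 240,341.3773

C$240,341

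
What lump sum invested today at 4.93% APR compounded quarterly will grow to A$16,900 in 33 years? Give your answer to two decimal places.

A$3,354.68

i = 0.0493/4 = 0.012325 per quarter; n = 33·4 = 132.
PV = 16,900 / (1 + 0.012325)^132 = 16,900 / 5.037731 = 3,354.6846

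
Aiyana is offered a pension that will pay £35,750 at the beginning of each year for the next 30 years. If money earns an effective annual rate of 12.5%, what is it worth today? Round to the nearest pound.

Annuity factor a(30|0.125) × (1+i) = 8.737175; PV = 35750 × 8.737175 = 312,354.0027
Payments are at the start of each period, so multiply by (1+i).

£312,354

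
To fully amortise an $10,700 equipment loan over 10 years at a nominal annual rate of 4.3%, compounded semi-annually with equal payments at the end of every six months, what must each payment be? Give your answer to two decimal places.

i = 0.043/2 = 0.0215 per half-year; n = 10·2 = 20.
PMT = 10700 / ( [1 − (1+0.0215)^(−20)] / 0.0215 ) = 10700 / 16.117190 = 663.8875

$663.89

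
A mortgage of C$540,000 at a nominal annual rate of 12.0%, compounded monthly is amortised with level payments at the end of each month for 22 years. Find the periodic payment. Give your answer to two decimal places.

With 12 periods per year: i = 0.01, n = 264.
Annuity-PV factor = 92.769683; PMT = 540000 / 92.769683 = 5,820.8671

C$5,820.87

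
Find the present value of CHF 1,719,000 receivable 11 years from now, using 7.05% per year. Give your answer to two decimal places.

CHF 812,498.35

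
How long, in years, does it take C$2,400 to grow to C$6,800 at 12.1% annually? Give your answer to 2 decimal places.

(1+i)^n = 6800/2400 = 2.83333, so n = ln 2.83333 / ln 1.121 = 9.1179 years

9.12 years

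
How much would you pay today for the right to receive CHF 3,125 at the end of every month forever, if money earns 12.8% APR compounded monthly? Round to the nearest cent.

Periodic rate i = 0.128/12 = 0.0106667.
PV = PMT / i = 3125 / 0.0106667 = 292,968.7500

CHF 292,968.75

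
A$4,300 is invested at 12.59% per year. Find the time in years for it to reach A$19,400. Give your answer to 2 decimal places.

12.71 years

n = ln(19400/4300) / ln(1+0.1259) = ln(4.51163) / 0.118583 = 12.7055 years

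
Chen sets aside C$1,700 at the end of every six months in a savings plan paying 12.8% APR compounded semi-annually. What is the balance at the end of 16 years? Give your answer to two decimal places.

C$166,812.82

Periodic rate i = 0.128/2 = 0.064; n = 16 × 2 = 32 periods.
Accumulation factor s(32|0.064) = 98.125187; FV = 1700 × 98.125187 = 166,812.8185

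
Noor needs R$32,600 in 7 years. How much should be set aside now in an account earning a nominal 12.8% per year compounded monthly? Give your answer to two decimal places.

R$13,370.59

Periodic rate i = 0.128/12 = 0.0106667; n = 7 × 12 = 84 periods.
PV = 32,600 / (1 + 0.0106667)^84 = 32,600 / 2.438188 = 13,370.5863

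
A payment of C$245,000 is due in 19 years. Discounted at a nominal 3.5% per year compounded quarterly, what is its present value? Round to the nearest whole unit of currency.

With 4 periods per year: i = 0.00875, n = 76.
Discount factor = (1+0.00875)^(−76) = 0.515763; PV = 245,000 × 0.515763 = 126,361.9900

C$126,362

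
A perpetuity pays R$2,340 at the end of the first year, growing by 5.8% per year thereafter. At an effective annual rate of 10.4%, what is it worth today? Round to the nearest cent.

PV = PMT / (i − g) = 2340 / (0.104 − 0.058) = 2340 / 0.046000 = 50,869.5652

R$50,869.57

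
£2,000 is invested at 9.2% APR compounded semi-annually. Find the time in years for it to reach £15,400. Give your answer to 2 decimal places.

22.69 years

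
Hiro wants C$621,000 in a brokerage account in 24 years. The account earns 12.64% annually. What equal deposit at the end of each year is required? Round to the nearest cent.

C$4,785.38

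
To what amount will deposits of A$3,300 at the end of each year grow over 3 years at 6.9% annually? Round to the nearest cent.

A$10,598.81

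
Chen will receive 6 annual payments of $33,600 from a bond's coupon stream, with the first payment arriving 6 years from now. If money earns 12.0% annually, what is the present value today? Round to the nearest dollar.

$78,386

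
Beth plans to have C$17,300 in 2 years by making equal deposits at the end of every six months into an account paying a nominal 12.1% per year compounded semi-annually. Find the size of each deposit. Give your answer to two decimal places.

C$3,951.70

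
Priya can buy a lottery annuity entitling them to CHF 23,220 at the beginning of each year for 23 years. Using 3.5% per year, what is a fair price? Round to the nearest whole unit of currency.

CHF 375,401

PV = PMT · [1 − (1+i)^(−n)] / i × (1+i) = 23220 · 16.167125 = 375,400.6387
(Beginning-of-period payments → annuity-due factor ×(1+i).)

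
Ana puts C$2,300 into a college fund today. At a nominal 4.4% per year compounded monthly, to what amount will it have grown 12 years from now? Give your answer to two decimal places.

C$3,895.97

With 12 periods per year: i = 0.00366667, n = 144.
FV = PV·(1+i)^n = 2,300 × 1.693901 = 3,895.9731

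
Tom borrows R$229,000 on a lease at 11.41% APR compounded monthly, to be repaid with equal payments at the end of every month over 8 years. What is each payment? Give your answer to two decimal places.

Periodic rate i = 0.1141/12 = 0.00950833; n = 8 × 12 = 96 periods.
Annuity-PV factor = 62.772997; PMT = 229000 / 62.772997 = 3,648.0654

R$3,648.07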